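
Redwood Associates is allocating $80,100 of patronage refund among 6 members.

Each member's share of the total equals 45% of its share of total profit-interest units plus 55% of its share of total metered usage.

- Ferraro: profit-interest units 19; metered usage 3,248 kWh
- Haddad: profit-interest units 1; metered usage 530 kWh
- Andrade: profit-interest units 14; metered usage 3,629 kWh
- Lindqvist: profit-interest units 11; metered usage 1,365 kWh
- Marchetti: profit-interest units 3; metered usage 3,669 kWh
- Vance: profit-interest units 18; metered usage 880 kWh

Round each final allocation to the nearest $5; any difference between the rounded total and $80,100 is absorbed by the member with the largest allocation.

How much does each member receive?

Totals — profit-interest units 66, metered usage 13,321.
Blended shares (45% profit-interest units + 55% metered usage): Ferraro 0.2636; Haddad 0.0287; Andrade 0.2453; Lindqvist 0.1314; Marchetti 0.1719; Vance 0.1591.
Unrounded shares: Ferraro 21,118.33; Haddad 2,298.94; Andrade 19,647.68; Lindqvist 10,521.81; Marchetti 13,772.47; Vance 12,740.78.
After rounding ($5): Ferraro $21,120; Haddad $2,300; Andrade $19,650; Lindqvist $10,520; Marchetti $13,770; Vance $12,740. Sum = $80,100.
Rounded total matches; no reconciliation needed.

Ferraro: $21,120 · Haddad: $2,300 · Andrade: $19,650 · Lindqvist: $10,520 · Marchetti: $13,770 · Vance: $12,740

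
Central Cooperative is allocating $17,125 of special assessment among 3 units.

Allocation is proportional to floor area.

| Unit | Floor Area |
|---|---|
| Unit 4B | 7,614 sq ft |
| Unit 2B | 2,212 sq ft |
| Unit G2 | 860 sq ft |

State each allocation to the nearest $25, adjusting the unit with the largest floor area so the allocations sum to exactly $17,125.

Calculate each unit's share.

Unit 4B: $12,200 | Unit 2B: $3,550 | Unit G2: $1,375

Sum of floor area: 7,614 + 2,212 + 860 = 10,686.
Raw shares: Unit 4B 12,201.92; Unit 2B 3,544.87; Unit G2 1,378.21.
Rounded to nearest $25: Unit 4B $12,200; Unit 2B $3,550; Unit G2 $1,375. Sum = $17,125.
No rounding difference to absorb.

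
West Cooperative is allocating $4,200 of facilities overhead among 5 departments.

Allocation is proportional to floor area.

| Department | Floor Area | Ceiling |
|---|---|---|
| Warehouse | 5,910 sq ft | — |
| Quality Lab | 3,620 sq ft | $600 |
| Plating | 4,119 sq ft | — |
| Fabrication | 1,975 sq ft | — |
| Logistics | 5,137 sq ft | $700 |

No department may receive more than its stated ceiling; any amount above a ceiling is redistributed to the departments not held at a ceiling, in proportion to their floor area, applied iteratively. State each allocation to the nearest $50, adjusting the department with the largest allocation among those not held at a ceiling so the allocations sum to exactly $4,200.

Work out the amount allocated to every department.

Warehouse: $1,400 | Quality Lab: $600 | Plating: $1,000 | Fabrication: $500 | Logistics: $700

Floor area total: 20,761.
Pro-rata shares before constraints: Warehouse 1,195.61; Quality Lab 732.33; Plating 833.28; Fabrication 399.55; Logistics 1,039.23.
Cap binds for Quality Lab ($600), Logistics ($700); balance $2,900 reallocated over remaining floor area 12,004.
Remaining shares: Warehouse 1,427.77 → $1,450; Plating 995.09 → $1,000; Fabrication 477.13 → $500.
Rounding difference −$50 applied to Warehouse → $1,400.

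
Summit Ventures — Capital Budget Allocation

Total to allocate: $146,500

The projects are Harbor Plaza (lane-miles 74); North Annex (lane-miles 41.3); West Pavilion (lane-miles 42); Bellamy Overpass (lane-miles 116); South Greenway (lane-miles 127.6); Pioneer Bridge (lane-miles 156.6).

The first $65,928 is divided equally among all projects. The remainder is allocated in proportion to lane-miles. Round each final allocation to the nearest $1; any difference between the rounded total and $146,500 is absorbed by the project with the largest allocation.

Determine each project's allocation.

$65,928 shared equally gives $10,988 per project.
Remainder $80,572 by lane-miles (total 557.5): Harbor Plaza 10,694.76 → $10,695; North Annex 5,968.83 → $5,969; West Pavilion 6,070.00 → $6,070; Bellamy Overpass 16,764.76 → $16,765; South Greenway 18,441.23 → $18,441; Pioneer Bridge 22,632.42 → $22,632.
Totals: Harbor Plaza $10,988 + $10,695 = $21,683; North Annex $10,988 + $5,969 = $16,957; West Pavilion $10,988 + $6,070 = $17,058; Bellamy Overpass $10,988 + $16,765 = $27,753; South Greenway $10,988 + $18,441 = $29,429; Pioneer Bridge $10,988 + $22,632 = $33,620.

Harbor Plaza: $21,683 | North Annex: $16,957 | West Pavilion: $17,058 | Bellamy Overpass: $27,753 | South Greenway: $29,429 | Pioneer Bridge: $33,620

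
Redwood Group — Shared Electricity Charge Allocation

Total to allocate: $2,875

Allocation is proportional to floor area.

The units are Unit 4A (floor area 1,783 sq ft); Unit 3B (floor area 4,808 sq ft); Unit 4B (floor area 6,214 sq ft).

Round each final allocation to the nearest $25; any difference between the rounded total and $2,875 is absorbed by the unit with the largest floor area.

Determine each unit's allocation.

Combined floor area = 1,783 + 4,808 + 6,214 = 12,805.
Proportional shares: Unit 4A 400.32; Unit 3B 1,079.50; Unit 4B 1,395.18.
Rounded to nearest $25: Unit 4A $400; Unit 3B $1,075; Unit 4B $1,400. Sum = $2,875.
Sum already equals the total — no adjustment.

Unit 4A: $400 | Unit 3B: $1,075 | Unit 4B: $1,400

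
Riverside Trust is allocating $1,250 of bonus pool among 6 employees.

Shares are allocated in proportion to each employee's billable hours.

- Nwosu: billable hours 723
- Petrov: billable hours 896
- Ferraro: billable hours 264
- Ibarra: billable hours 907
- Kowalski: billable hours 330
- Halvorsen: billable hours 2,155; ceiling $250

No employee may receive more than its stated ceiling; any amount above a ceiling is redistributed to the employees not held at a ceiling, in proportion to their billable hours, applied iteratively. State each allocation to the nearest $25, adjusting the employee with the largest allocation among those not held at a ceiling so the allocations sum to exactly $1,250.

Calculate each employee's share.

Combined billable hours = 5,275.
Pro-rata shares before constraints: Nwosu 171.33; Petrov 212.32; Ferraro 62.56; Ibarra 214.93; Kowalski 78.20; Halvorsen 510.66.
Held at cap: Halvorsen ($250); remaining pool $1,000 reallocated over remaining billable hours 3,120.
Redistributed shares: Nwosu 231.73 → $225; Petrov 287.18 → $275; Ferraro 84.62 → $75; Ibarra 290.71 → $300; Kowalski 105.77 → $100.
Rounding difference +$25 applied to Ibarra → $325.

Nwosu: $225; Petrov: $275; Ferraro: $75; Ibarra: $325; Kowalski: $100; Halvorsen: $250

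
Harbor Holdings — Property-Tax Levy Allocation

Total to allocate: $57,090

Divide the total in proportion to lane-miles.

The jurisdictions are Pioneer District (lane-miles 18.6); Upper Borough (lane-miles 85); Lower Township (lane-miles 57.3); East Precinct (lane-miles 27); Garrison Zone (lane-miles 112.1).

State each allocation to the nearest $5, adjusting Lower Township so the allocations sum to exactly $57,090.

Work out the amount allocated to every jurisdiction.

Sum of lane-miles: 300.
Proportional shares: Pioneer District 18.6/300 × $57,090 = 3,539.58; Upper Borough 85/300 × $57,090 = 16,175.50; Lower Township 57.3/300 × $57,090 = 10,904.19; East Precinct 27/300 × $57,090 = 5,138.10; Garrison Zone 112.1/300 × $57,090 = 21,332.63.
After rounding ($5): Pioneer District $3,540; Upper Borough $16,175; Lower Township $10,905; East Precinct $5,140; Garrison Zone $21,335. Sum = $57,095.
Difference $57,090 − $57,095 = −$5 applied to Lower Township: Lower Township becomes $10,900.

Pioneer District: $3,540 · Upper Borough: $16,175 · Lower Township: $10,900 · East Precinct: $5,140 · Garrison Zone: $21,335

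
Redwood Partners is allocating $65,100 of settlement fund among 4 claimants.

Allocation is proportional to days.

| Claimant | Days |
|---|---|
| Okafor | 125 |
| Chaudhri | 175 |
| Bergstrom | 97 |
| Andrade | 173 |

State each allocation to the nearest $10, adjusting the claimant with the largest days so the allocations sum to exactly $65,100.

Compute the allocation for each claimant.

Okafor: $14,280 | Chaudhri: $19,980 | Bergstrom: $11,080 | Andrade: $19,760

Total days = 570.
Raw shares: Okafor 125/570 × $65,100 = 14,276.32; Chaudhri 175/570 × $65,100 = 19,986.84; Bergstrom 97/570 × $65,100 = 11,078.42; Andrade 173/570 × $65,100 = 19,758.42.
After rounding ($10): Okafor $14,280; Chaudhri $19,990; Bergstrom $11,080; Andrade $19,760. Sum = $65,110.
Difference $65,100 − $65,110 = −$10 applied to largest days (Chaudhri): Chaudhri becomes $19,980.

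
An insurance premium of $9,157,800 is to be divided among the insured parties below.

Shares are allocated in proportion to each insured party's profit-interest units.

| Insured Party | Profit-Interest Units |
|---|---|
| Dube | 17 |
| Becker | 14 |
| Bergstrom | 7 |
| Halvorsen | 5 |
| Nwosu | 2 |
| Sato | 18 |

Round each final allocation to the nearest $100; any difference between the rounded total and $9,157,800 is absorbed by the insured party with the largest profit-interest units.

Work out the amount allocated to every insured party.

Sum of profit-interest units: 17 + 14 + 7 + 5 + 2 + 18 = 63.
Unrounded shares: Dube 2,471,152.38; Becker 2,035,066.67; Bergstrom 1,017,533.33; Halvorsen 726,809.52; Nwosu 290,723.81; Sato 2,616,514.29.
At nearest $100: Dube $2,471,200; Becker $2,035,100; Bergstrom $1,017,500; Halvorsen $726,800; Nwosu $290,700; Sato $2,616,500. Sum = $9,157,800.
Sum already equals the total — no adjustment.

Dube: $2,471,200 | Becker: $2,035,100 | Bergstrom: $1,017,500 | Halvorsen: $726,800 | Nwosu: $290,700 | Sato: $2,616,500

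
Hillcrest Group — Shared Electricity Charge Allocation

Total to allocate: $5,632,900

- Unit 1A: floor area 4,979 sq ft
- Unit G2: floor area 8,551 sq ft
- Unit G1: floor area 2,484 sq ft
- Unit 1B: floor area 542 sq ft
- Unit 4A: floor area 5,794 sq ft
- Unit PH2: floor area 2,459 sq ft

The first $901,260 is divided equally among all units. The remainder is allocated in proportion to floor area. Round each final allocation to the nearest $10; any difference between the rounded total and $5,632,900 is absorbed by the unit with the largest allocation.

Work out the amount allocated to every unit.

$901,260 shared equally gives $150,210 per unit.
Remainder $4,731,640 by floor area (total 24,809): Unit 1A 949,608.43 → $949,610; Unit G2 1,630,869.99 → $1,630,870; Unit G1 473,755.24 → $473,760; Unit 1B 103,371.72 → $103,370; Unit 4A 1,105,047.45 → $1,105,050; Unit PH2 468,987.17 → $468,990.
Rounding difference −$10 on remainder applied to Unit G2.
Totals: Unit 1A $150,210 + $949,610 = $1,099,820; Unit G2 $150,210 + $1,630,860 = $1,781,070; Unit G1 $150,210 + $473,760 = $623,970; Unit 1B $150,210 + $103,370 = $253,580; Unit 4A $150,210 + $1,105,050 = $1,255,260; Unit PH2 $150,210 + $468,990 = $619,200.

Unit 1A: $1,099,820; Unit G2: $1,781,070; Unit G1: $623,970; Unit 1B: $253,580; Unit 4A: $1,255,260; Unit PH2: $619,200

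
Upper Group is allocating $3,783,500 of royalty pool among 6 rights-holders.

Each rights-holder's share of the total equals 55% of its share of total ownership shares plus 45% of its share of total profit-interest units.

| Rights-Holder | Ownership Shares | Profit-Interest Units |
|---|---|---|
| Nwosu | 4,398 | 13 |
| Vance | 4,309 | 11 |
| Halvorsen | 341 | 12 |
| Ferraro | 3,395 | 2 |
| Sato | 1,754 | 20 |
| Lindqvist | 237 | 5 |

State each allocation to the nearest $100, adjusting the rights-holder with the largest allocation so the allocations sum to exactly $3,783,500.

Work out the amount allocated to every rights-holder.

Ownership shares total 14,434; profit-interest units total 63.
Blended shares (55% ownership shares + 45% profit-interest units): Nwosu 0.2604; Vance 0.2428; Halvorsen 0.0987; Ferraro 0.1437; Sato 0.2097; Lindqvist 0.0447.
Raw shares: Nwosu 985,377.11; Vance 918,496.13; Halvorsen 373,461.38; Ferraro 543,501.32; Sato 793,371.17; Lindqvist 169,292.88.
At nearest $100: Nwosu $985,400; Vance $918,500; Halvorsen $373,500; Ferraro $543,500; Sato $793,400; Lindqvist $169,300. Sum = $3,783,600.
Difference $3,783,500 − $3,783,600 = −$100 applied to largest allocation (Nwosu): Nwosu becomes $985,300.

Nwosu: $985,300 · Vance: $918,500 · Halvorsen: $373,500 · Ferraro: $543,500 · Sato: $793,400 · Lindqvist: $169,300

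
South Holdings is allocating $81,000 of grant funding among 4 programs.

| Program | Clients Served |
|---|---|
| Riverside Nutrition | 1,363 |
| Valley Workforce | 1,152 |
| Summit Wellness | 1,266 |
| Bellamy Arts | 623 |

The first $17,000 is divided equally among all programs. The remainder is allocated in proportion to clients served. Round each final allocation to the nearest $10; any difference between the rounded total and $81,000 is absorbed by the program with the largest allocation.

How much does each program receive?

Riverside Nutrition: $24,060; Valley Workforce: $20,990; Summit Wellness: $22,650; Bellamy Arts: $13,300

Equal tier: $17,000 ÷ 4 = $4,250 apiece.
Remainder $64,000 by clients served (total 4,404): Riverside Nutrition 19,807.45 → $19,810; Valley Workforce 16,741.14 → $16,740; Summit Wellness 18,397.82 → $18,400; Bellamy Arts 9,053.59 → $9,050.
Totals: Riverside Nutrition $4,250 + $19,810 = $24,060; Valley Workforce $4,250 + $16,740 = $20,990; Summit Wellness $4,250 + $18,400 = $22,650; Bellamy Arts $4,250 + $9,050 = $13,300.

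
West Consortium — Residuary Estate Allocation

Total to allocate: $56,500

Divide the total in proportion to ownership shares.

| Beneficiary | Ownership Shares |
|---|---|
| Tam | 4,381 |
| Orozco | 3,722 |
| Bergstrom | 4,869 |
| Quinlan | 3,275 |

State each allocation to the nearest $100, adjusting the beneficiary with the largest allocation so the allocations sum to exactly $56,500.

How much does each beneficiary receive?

Tam: $15,200; Orozco: $12,900; Bergstrom: $17,000; Quinlan: $11,400

Combined ownership shares = 16,247.
Unrounded shares: Tam 4,381/16,247 × $56,500 = 15,235.21; Orozco 3,722/16,247 × $56,500 = 12,943.50; Bergstrom 4,869/16,247 × $56,500 = 16,932.26; Quinlan 3,275/16,247 × $56,500 = 11,389.03.
After rounding ($100): Tam $15,200; Orozco $12,900; Bergstrom $16,900; Quinlan $11,400. Sum = $56,400.
Difference $56,500 − $56,400 = +$100 applied to largest allocation (Bergstrom): Bergstrom becomes $17,000.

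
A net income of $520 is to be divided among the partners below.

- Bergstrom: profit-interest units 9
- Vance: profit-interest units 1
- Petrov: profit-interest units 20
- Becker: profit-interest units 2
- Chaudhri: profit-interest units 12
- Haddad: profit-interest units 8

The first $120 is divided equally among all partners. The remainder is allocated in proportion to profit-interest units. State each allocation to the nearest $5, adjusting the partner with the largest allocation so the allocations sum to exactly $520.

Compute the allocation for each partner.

First tranche $120 split equally: $20 each.
Remainder $400 by profit-interest units (total 52): Bergstrom 69.23 → $70; Vance 7.69 → $10; Petrov 153.85 → $155; Becker 15.38 → $15; Chaudhri 92.31 → $90; Haddad 61.54 → $60.
Totals: Bergstrom $20 + $70 = $90; Vance $20 + $10 = $30; Petrov $20 + $155 = $175; Becker $20 + $15 = $35; Chaudhri $20 + $90 = $110; Haddad $20 + $60 = $80.

Bergstrom: $90; Vance: $30; Petrov: $175; Becker: $35; Chaudhri: $110; Haddad: $80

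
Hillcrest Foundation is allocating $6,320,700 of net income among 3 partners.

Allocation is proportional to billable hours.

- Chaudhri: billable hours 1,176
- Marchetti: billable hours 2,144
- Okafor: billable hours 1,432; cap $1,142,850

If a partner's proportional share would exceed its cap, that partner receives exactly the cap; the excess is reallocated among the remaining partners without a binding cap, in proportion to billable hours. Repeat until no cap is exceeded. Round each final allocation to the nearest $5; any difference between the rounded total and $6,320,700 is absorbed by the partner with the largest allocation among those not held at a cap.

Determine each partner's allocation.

Chaudhri: $1,834,080 | Marchetti: $3,343,770 | Okafor: $1,142,850

Billable hours total: 4,752.
Pro-rata shares before constraints: Chaudhri 1,564,213.64; Marchetti 2,851,763.64; Okafor 1,904,722.73.
Cap binds for Okafor ($1,142,850); remaining pool $5,177,850 reallocated over remaining billable hours 3,320.
Shares after redistribution: Chaudhri 1,834,081.81 → $1,834,080; Marchetti 3,343,768.19 → $3,343,770.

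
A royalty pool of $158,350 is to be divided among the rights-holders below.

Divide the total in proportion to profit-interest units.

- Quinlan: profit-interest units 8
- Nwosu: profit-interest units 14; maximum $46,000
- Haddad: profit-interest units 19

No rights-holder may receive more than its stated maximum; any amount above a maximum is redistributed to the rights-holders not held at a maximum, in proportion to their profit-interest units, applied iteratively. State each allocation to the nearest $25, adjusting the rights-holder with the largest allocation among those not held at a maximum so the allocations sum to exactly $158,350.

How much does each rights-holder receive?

Total profit-interest units = 41.
Pro-rata shares before constraints: Quinlan 30,897.56; Nwosu 54,070.73; Haddad 73,381.71.
Cap binds for Nwosu ($46,000); residual $112,350 reallocated over remaining profit-interest units 27.
Shares after redistribution: Quinlan 33,288.89 → $33,300; Haddad 79,061.11 → $79,050.

Quinlan: $33,300; Nwosu: $46,000; Haddad: $79,050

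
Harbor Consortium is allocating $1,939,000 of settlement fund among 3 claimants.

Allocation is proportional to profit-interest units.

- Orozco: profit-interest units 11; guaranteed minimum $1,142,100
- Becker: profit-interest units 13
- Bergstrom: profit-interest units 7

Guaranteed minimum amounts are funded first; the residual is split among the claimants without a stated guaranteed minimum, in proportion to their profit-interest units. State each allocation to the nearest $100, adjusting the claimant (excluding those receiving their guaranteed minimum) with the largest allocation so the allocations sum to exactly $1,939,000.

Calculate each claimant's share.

Minimums first: Orozco $1,142,100. Remaining pool $796,900.
Remaining pool split over remaining profit-interest units 20: Becker 517,985.00 → $518,000; Bergstrom 278,915.00 → $278,900.

Orozco: $1,142,100 · Becker: $518,000 · Bergstrom: $278,900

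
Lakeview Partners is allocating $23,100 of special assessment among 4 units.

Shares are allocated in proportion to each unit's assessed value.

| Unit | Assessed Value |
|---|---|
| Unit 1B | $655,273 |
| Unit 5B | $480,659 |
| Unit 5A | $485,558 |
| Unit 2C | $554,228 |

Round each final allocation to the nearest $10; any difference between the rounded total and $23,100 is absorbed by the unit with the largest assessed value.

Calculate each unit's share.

Unit 1B: $6,960 · Unit 5B: $5,100 · Unit 5A: $5,160 · Unit 2C: $5,880

Combined assessed value = 655,273 + 480,659 + 485,558 + 554,228 = 2,175,718.
Unrounded shares: Unit 1B 6,957.15; Unit 5B 5,103.25; Unit 5A 5,155.26; Unit 2C 5,884.34.
Rounded to nearest $10: Unit 1B $6,960; Unit 5B $5,100; Unit 5A $5,160; Unit 2C $5,880. Sum = $23,100.
No rounding difference to absorb.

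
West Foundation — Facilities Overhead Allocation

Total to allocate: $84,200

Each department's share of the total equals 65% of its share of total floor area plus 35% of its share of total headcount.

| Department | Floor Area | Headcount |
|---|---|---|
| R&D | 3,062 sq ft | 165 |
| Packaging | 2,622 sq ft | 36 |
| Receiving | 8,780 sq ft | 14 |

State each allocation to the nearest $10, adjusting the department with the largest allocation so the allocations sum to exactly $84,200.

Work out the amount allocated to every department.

Floor area total 14,464; headcount total 215.
Composite weights (65% floor area + 35% headcount): R&D 0.4062; Packaging 0.1764; Receiving 0.4174.
Unrounded shares: R&D 34,202.74; Packaging 14,855.84; Receiving 35,141.42.
Rounded to nearest $10: R&D $34,200; Packaging $14,860; Receiving $35,140. Sum = $84,200.
No rounding difference to absorb.

R&D: $34,200; Packaging: $14,860; Receiving: $35,140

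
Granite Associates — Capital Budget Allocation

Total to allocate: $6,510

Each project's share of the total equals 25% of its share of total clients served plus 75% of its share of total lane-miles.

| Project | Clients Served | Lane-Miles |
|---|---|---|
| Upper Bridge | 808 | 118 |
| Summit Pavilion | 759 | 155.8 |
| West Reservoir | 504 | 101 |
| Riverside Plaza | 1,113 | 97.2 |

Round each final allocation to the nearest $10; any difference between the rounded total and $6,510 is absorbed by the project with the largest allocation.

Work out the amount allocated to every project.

Totals — clients served 3,184, lane-miles 472.
Combined weights (25% clients served + 75% lane-miles): Upper Bridge 0.2509; Summit Pavilion 0.3072; West Reservoir 0.2001; Riverside Plaza 0.2418.
Unrounded shares: Upper Bridge 1,633.63; Summit Pavilion 1,999.60; West Reservoir 1,302.39; Riverside Plaza 1,574.37.
After rounding ($10): Upper Bridge $1,630; Summit Pavilion $2,000; West Reservoir $1,300; Riverside Plaza $1,570. Sum = $6,500.
Difference $6,510 − $6,500 = +$10 applied to largest allocation (Summit Pavilion): Summit Pavilion becomes $2,010.

Upper Bridge: $1,630 · Summit Pavilion: $2,010 · West Reservoir: $1,300 · Riverside Plaza: $1,570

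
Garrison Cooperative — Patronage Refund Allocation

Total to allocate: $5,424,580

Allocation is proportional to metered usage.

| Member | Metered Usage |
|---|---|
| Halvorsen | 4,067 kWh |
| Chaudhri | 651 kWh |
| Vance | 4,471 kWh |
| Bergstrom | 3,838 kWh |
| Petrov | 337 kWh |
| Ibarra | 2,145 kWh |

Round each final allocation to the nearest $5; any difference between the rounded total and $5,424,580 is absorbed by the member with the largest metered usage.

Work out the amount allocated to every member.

Metered usage total: 4,067 + 651 + 4,471 + 3,838 + 337 + 2,145 = 15,509.
Proportional shares: Halvorsen 1,422,513.82; Chaudhri 227,700.15; Vance 1,563,820.83; Bergstrom 1,342,416.53; Petrov 117,872.43; Ibarra 750,256.24.
Rounded to nearest $5: Halvorsen $1,422,515; Chaudhri $227,700; Vance $1,563,820; Bergstrom $1,342,415; Petrov $117,870; Ibarra $750,255. Sum = $5,424,575.
Difference $5,424,580 − $5,424,575 = +$5 applied to largest metered usage (Vance): Vance becomes $1,563,825.

Halvorsen: $1,422,515 · Chaudhri: $227,700 · Vance: $1,563,825 · Bergstrom: $1,342,415 · Petrov: $117,870 · Ibarra: $750,255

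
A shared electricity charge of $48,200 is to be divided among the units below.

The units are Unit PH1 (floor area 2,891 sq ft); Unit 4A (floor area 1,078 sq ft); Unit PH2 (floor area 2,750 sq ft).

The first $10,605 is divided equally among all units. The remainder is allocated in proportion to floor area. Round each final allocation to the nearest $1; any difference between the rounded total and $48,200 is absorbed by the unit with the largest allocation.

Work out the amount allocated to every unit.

Unit PH1: $19,711 | Unit 4A: $9,567 | Unit PH2: $18,922

Equal tier: $10,605 ÷ 3 = $3,535 apiece.
Remainder $37,595 by floor area (total 6,719): Unit PH1 16,176.09 → $16,176; Unit 4A 6,031.76 → $6,032; Unit PH2 15,387.15 → $15,387.
Totals: Unit PH1 $3,535 + $16,176 = $19,711; Unit 4A $3,535 + $6,032 = $9,567; Unit PH2 $3,535 + $15,387 = $18,922.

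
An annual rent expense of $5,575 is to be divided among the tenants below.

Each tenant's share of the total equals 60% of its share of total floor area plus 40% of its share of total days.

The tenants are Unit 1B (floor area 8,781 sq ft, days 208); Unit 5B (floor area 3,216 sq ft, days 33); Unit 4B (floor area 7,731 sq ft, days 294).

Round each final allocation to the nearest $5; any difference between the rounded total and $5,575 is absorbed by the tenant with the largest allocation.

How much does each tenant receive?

Floor area total 19,728; days total 535.
Composite weights (60% floor area + 40% days): Unit 1B 0.4226; Unit 5B 0.1225; Unit 4B 0.4549.
Unrounded shares: Unit 1B 2,355.86; Unit 5B 682.84; Unit 4B 2,536.30.
At nearest $5: Unit 1B $2,355; Unit 5B $685; Unit 4B $2,535. Sum = $5,575.
No rounding difference to absorb.

Unit 1B: $2,355 · Unit 5B: $685 · Unit 4B: $2,535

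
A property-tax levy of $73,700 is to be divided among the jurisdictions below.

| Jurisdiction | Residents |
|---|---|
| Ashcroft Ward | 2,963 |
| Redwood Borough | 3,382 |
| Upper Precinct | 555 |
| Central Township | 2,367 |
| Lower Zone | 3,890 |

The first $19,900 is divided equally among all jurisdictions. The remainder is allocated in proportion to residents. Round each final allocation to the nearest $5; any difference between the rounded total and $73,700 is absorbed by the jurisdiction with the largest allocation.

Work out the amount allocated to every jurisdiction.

Ashcroft Ward: $16,095; Redwood Borough: $17,810; Upper Precinct: $6,250; Central Township: $13,660; Lower Zone: $19,885

$19,900 shared equally gives $3,980 per jurisdiction.
Remainder $53,800 by residents (total 13,157): Ashcroft Ward 12,115.94 → $12,115; Redwood Borough 13,829.26 → $13,830; Upper Precinct 2,269.44 → $2,270; Central Township 9,678.85 → $9,680; Lower Zone 15,906.51 → $15,905.
Totals: Ashcroft Ward $3,980 + $12,115 = $16,095; Redwood Borough $3,980 + $13,830 = $17,810; Upper Precinct $3,980 + $2,270 = $6,250; Central Township $3,980 + $9,680 = $13,660; Lower Zone $3,980 + $15,905 = $19,885.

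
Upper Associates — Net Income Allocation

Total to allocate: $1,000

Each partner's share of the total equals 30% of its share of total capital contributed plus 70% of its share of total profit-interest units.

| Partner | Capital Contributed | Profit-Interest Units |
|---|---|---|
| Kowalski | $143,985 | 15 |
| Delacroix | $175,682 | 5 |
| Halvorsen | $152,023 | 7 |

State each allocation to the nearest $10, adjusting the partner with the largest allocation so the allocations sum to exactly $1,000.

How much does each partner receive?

Kowalski: $480 · Delacroix: $240 · Halvorsen: $280

Totals — capital contributed 471,690, profit-interest units 27.
Blended shares (30% capital contributed + 70% profit-interest units): Kowalski 0.4805; Delacroix 0.2414; Halvorsen 0.2782.
Raw shares: Kowalski 480.46; Delacroix 241.37; Halvorsen 278.17.
After rounding ($10): Kowalski $480; Delacroix $240; Halvorsen $280. Sum = $1,000.
Rounded total matches; no reconciliation needed.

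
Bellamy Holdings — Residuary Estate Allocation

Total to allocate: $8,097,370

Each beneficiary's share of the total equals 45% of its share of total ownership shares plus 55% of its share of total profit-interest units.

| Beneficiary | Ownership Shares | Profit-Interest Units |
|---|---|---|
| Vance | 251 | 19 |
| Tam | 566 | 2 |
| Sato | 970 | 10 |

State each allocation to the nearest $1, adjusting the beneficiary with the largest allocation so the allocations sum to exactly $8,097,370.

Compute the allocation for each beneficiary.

Vance: $3,241,404; Tam: $1,441,439; Sato: $3,414,527

Ownership shares total 1,787; profit-interest units total 31.
Composite weights (45% ownership shares + 55% profit-interest units): Vance 0.4003; Tam 0.1780; Sato 0.4217.
Pro-rata amounts: Vance 3,241,403.65; Tam 1,441,439.15; Sato 3,414,527.20.
Rounded to nearest $1: Vance $3,241,404; Tam $1,441,439; Sato $3,414,527. Sum = $8,097,370.
Sum already equals the total — no adjustment.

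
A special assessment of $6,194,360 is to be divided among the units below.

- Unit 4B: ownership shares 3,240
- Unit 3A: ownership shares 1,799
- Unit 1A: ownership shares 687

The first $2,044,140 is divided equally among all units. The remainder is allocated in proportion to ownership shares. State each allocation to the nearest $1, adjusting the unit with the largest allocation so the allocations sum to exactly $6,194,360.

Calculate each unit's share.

First tranche $2,044,140 split equally: $681,380 each.
Remainder $4,150,220 by ownership shares (total 5,726): Unit 4B 2,348,360.60 → $2,348,361; Unit 3A 1,303,919.98 → $1,303,920; Unit 1A 497,939.42 → $497,939.
Totals: Unit 4B $681,380 + $2,348,361 = $3,029,741; Unit 3A $681,380 + $1,303,920 = $1,985,300; Unit 1A $681,380 + $497,939 = $1,179,319.

Unit 4B: $3,029,741; Unit 3A: $1,985,300; Unit 1A: $1,179,319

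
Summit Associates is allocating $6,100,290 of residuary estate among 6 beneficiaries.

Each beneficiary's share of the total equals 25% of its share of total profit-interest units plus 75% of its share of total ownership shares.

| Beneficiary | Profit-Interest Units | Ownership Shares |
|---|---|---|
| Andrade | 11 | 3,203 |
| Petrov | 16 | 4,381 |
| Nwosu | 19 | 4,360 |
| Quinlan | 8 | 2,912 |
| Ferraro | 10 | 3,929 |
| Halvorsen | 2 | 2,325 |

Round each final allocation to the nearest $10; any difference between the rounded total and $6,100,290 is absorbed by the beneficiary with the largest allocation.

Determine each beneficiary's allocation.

Profit-interest units total 66; ownership shares total 21,110.
Blended shares (25% profit-interest units + 75% ownership shares): Andrade 0.1555; Petrov 0.2163; Nwosu 0.2269; Quinlan 0.1338; Ferraro 0.1775; Halvorsen 0.0902.
Unrounded shares: Andrade 948,372.10; Petrov 1,319,218.47; Nwosu 1,383,988.57; Quinlan 815,981.54; Ferraro 1,082,612.55; Halvorsen 550,116.77.
After rounding ($10): Andrade $948,370; Petrov $1,319,220; Nwosu $1,383,990; Quinlan $815,980; Ferraro $1,082,610; Halvorsen $550,120. Sum = $6,100,290.
Sum already equals the total — no adjustment.

Andrade: $948,370 | Petrov: $1,319,220 | Nwosu: $1,383,990 | Quinlan: $815,980 | Ferraro: $1,082,610 | Halvorsen: $550,120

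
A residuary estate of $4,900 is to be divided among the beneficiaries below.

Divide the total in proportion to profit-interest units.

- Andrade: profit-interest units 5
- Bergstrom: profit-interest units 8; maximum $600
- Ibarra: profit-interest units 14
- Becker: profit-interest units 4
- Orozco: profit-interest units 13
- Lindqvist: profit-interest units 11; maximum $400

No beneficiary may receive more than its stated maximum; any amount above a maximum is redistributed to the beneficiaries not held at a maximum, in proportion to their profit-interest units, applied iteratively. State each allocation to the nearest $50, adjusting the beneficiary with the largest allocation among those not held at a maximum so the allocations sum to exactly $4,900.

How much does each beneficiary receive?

Total profit-interest units = 55.
Pro-rata shares before constraints: Andrade 445.45; Bergstrom 712.73; Ibarra 1,247.27; Becker 356.36; Orozco 1,158.18; Lindqvist 980.00.
Cap binds for Bergstrom ($600), Lindqvist ($400); balance $3,900 reallocated over remaining profit-interest units 36.
Shares after redistribution: Andrade 541.67 → $550; Ibarra 1,516.67 → $1,500; Becker 433.33 → $450; Orozco 1,408.33 → $1,400.

Andrade: $550; Bergstrom: $600; Ibarra: $1,500; Becker: $450; Orozco: $1,400; Lindqvist: $400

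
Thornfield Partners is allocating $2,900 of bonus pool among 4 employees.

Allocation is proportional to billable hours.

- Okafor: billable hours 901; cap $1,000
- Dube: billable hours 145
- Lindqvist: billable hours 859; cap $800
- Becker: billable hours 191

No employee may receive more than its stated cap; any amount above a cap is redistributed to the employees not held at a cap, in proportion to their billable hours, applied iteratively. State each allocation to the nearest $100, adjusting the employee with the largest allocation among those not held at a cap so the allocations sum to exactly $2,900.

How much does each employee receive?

Okafor: $1,000 | Dube: $500 | Lindqvist: $800 | Becker: $600

Sum of billable hours: 2,096.
Proportional shares (ignoring caps): Okafor 1,246.61; Dube 200.62; Lindqvist 1,188.50; Becker 264.27.
Capped: Okafor ($1,000), Lindqvist ($800); residual $1,100 reallocated over remaining billable hours 336.
Redistributed shares: Dube 474.70 → $500; Becker 625.30 → $600.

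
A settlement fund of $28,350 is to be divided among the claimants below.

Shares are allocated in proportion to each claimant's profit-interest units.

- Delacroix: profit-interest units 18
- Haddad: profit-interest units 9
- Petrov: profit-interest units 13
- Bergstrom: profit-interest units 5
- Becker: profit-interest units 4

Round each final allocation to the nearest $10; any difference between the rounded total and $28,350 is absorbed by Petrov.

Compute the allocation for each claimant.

Delacroix: $10,410 | Haddad: $5,210 | Petrov: $7,530 | Bergstrom: $2,890 | Becker: $2,310

Combined profit-interest units = 49.
Proportional shares: Delacroix 18/49 × $28,350 = 10,414.29; Haddad 9/49 × $28,350 = 5,207.14; Petrov 13/49 × $28,350 = 7,521.43; Bergstrom 5/49 × $28,350 = 2,892.86; Becker 4/49 × $28,350 = 2,314.29.
Rounded to nearest $10: Delacroix $10,410; Haddad $5,210; Petrov $7,520; Bergstrom $2,890; Becker $2,310. Sum = $28,340.
Difference $28,350 − $28,340 = +$10 applied to Petrov: Petrov becomes $7,530.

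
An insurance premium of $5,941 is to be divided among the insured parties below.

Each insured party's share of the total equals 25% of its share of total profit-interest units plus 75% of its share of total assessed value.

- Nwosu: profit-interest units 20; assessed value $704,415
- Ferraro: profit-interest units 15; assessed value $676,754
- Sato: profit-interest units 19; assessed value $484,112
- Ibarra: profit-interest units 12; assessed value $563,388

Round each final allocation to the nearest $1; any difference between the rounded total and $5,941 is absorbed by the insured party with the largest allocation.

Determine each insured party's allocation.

Totals — profit-interest units 66, assessed value 2,428,669.
Combined weights (25% profit-interest units + 75% assessed value): Nwosu 0.2933; Ferraro 0.2658; Sato 0.2215; Ibarra 0.2194.
Raw shares: Nwosu 1,742.43; Ferraro 1,579.16; Sato 1,315.75; Ibarra 1,303.66.
Rounded to nearest $1: Nwosu $1,742; Ferraro $1,579; Sato $1,316; Ibarra $1,304. Sum = $5,941.
No rounding difference to absorb.

Nwosu: $1,742 | Ferraro: $1,579 | Sato: $1,316 | Ibarra: $1,304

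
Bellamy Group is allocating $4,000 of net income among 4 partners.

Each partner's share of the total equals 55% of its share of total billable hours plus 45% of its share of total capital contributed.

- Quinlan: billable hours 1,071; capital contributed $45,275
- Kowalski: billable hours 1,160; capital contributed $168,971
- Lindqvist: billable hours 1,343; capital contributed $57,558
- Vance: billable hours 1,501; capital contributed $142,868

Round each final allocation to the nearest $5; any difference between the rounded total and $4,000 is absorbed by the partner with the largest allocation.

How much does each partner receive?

Quinlan: $660 | Kowalski: $1,235 | Lindqvist: $830 | Vance: $1,275

Totals — billable hours 5,075, capital contributed 414,672.
Combined weights (55% billable hours + 45% capital contributed): Quinlan 0.1652; Kowalski 0.3091; Lindqvist 0.2080; Vance 0.3177.
Proportional shares: Quinlan 660.80; Kowalski 1,236.32; Lindqvist 832.03; Vance 1,270.84.
After rounding ($5): Quinlan $660; Kowalski $1,235; Lindqvist $830; Vance $1,270. Sum = $3,995.
Difference $4,000 − $3,995 = +$5 applied to largest allocation (Vance): Vance becomes $1,275.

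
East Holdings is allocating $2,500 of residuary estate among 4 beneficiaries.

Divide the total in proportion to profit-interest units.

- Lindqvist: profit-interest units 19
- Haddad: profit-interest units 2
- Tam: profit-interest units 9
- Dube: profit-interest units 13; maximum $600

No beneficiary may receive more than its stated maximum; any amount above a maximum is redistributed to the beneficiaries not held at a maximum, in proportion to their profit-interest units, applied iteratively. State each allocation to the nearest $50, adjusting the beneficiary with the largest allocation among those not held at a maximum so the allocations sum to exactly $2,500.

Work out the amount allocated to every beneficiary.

Lindqvist: $1,200 · Haddad: $150 · Tam: $550 · Dube: $600

Total profit-interest units = 43.
Unconstrained shares: Lindqvist 1,104.65; Haddad 116.28; Tam 523.26; Dube 755.81.
Cap binds for Dube ($600); remaining pool $1,900 reallocated over remaining profit-interest units 30.
Shares after redistribution: Lindqvist 1,203.33 → $1,200; Haddad 126.67 → $150; Tam 570.00 → $550.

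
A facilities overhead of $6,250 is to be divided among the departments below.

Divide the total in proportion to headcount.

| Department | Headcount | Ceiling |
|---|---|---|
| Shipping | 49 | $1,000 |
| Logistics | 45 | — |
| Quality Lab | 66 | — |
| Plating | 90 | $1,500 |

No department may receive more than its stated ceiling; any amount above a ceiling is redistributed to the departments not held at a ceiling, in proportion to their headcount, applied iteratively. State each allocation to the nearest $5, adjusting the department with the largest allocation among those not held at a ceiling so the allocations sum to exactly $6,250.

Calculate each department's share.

Shipping: $1,000; Logistics: $1,520; Quality Lab: $2,230; Plating: $1,500

Headcount total: 250.
Pro-rata shares before constraints: Shipping 1,225.00; Logistics 1,125.00; Quality Lab 1,650.00; Plating 2,250.00.
Held at cap: Shipping ($1,000), Plating ($1,500); remaining pool $3,750 reallocated over remaining headcount 111.
Redistributed shares: Logistics 1,520.27 → $1,520; Quality Lab 2,229.73 → $2,230.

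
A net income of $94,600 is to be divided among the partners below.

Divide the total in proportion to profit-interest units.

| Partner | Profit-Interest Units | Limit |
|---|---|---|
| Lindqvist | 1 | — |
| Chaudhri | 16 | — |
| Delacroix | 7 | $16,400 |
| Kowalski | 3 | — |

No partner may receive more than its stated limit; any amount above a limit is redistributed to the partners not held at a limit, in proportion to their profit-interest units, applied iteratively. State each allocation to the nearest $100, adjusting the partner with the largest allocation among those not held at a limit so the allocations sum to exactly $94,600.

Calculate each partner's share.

Profit-interest units total: 27.
Pro-rata shares before constraints: Lindqvist 3,503.70; Chaudhri 56,059.26; Delacroix 24,525.93; Kowalski 10,511.11.
Cap binds for Delacroix ($16,400); remaining pool $78,200 reallocated over remaining profit-interest units 20.
Remaining shares: Lindqvist 3,910.00 → $3,900; Chaudhri 62,560.00 → $62,600; Kowalski 11,730.00 → $11,700.

Lindqvist: $3,900 · Chaudhri: $62,600 · Delacroix: $16,400 · Kowalski: $11,700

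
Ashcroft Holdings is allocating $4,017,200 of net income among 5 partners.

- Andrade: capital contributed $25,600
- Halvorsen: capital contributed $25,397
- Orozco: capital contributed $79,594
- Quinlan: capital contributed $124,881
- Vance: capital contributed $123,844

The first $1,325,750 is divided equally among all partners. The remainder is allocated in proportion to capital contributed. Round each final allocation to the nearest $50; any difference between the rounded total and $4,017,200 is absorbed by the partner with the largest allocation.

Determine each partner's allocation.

Equal tier: $1,325,750 ÷ 5 = $265,150 apiece.
Remainder $2,691,450 by capital contributed (total 379,316): Andrade 181,645.70 → $181,650; Halvorsen 180,205.31 → $180,200; Orozco 564,762.02 → $564,750; Quinlan 886,097.52 → $886,100; Vance 878,739.45 → $878,750.
Totals: Andrade $265,150 + $181,650 = $446,800; Halvorsen $265,150 + $180,200 = $445,350; Orozco $265,150 + $564,750 = $829,900; Quinlan $265,150 + $886,100 = $1,151,250; Vance $265,150 + $878,750 = $1,143,900.

Andrade: $446,800 · Halvorsen: $445,350 · Orozco: $829,900 · Quinlan: $1,151,250 · Vance: $1,143,900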